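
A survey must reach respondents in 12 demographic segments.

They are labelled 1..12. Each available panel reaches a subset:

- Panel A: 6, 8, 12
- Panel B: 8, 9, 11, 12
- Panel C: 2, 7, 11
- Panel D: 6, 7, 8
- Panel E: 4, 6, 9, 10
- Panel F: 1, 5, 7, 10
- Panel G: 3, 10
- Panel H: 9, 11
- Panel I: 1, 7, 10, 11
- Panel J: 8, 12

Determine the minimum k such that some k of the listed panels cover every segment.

5

Take {B, C, E, F, G}. Their union is {1, 2, 3, 4, 5, 6, 7, 8, 9, 10, 11, 12}, which is all 12 segments.
No 4 of the 10 panels cover everything (all 210 combinations miss at least one segment), so 5 is optimal.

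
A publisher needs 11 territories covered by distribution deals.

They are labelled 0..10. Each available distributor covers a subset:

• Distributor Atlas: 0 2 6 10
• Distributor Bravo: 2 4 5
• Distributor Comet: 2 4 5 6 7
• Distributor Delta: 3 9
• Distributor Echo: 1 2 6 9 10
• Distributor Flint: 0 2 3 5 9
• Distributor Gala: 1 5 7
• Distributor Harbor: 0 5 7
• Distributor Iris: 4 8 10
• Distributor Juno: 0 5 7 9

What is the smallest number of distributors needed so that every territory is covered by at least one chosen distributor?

Echo and Flint and Gala and Iris together: Echo ∪ Flint ∪ Gala ∪ Iris = {0, 1, 2, 3, 4, 5, 6, 7, 8, 9, 10} — every territory is covered.
No 3 of the 10 distributors cover everything (all 120 combinations miss at least one territory), so 4 is optimal.

4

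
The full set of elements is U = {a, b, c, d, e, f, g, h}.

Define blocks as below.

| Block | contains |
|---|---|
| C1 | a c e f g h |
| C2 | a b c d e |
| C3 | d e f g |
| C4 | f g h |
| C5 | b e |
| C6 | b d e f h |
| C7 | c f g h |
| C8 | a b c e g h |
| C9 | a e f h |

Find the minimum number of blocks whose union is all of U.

2

C6 and C8 cover everything between them: the union {a, b, c, d, e, f, g, h} is all of U.
No single block has all 8 elements (the largest, C1, has 6), so 2 is optimal.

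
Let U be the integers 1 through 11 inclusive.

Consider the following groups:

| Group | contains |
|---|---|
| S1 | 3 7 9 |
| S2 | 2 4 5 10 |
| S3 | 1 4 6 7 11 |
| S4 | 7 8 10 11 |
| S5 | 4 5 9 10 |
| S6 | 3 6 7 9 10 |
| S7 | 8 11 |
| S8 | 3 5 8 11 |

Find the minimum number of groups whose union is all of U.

4

S2, S3, S4, and S6 cover everything between them: the union {1, 2, 3, 4, 5, 6, 7, 8, 9, 10, 11} is all of U.
No 3 of the 8 groups cover everything (all 56 combinations miss at least one item), so 4 is optimal.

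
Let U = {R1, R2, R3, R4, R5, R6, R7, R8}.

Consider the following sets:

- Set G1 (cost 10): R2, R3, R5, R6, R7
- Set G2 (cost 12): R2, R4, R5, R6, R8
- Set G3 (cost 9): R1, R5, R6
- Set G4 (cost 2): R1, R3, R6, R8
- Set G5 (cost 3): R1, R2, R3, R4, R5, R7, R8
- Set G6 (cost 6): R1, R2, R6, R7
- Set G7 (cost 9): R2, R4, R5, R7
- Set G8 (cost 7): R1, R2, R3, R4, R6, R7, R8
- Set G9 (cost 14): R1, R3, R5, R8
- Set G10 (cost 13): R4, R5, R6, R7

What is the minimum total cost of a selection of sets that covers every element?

G4, G5 together cover every element (G4 ∪ G5 = {R1, R2, R3, R4, R5, R6, R7, R8}); total cost 2 + 3 = 5.
No covering selection has total cost below 5.

5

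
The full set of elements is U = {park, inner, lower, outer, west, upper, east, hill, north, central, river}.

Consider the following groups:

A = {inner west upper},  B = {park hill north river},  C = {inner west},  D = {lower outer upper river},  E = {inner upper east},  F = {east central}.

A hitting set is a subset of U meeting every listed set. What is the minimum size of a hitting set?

3

H = {inner, east, river} meets every group (each contains at least one member of H), and |H| = 3.
The groups C, D, F are pairwise disjoint, so any hitting set needs a separate element for each — at least 3. Hence 3 is optimal.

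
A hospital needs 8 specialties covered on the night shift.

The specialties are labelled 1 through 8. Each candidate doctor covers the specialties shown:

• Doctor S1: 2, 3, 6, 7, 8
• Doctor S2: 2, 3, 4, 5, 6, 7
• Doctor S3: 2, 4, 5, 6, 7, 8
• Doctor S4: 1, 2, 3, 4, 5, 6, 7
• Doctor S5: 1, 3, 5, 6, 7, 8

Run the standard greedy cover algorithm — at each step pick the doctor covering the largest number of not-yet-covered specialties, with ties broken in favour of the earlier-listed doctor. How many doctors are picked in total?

2

Greedy: pick S4 (covers 7 new) → pick S1 (covers 1 new). Total picks: 2.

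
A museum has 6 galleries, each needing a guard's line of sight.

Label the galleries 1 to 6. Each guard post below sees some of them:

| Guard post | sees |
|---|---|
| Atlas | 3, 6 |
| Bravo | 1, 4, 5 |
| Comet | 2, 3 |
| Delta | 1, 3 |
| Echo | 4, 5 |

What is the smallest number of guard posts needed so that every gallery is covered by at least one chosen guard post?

Atlas and Bravo and Comet together: Atlas ∪ Bravo ∪ Comet = {1, 2, 3, 4, 5, 6} — every gallery is covered.
Only Comet contains 2, so Comet is forced; the remaining 4 galleries need at least 2 more guard posts (each remaining guard post adds at most 3) — so at least 3 guard posts are needed, and 3 is optimal.

3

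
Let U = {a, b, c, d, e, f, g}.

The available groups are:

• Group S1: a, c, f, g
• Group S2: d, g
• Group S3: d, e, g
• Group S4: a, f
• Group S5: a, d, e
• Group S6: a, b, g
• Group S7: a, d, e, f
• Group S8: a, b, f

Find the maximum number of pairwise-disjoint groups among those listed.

S2, S8 are pairwise disjoint (S2={d,g}; S8={a,b,f}).
Every remaining group overlaps one of these, and no 3 of the listed groups are pairwise disjoint, so 2 is the maximum.

2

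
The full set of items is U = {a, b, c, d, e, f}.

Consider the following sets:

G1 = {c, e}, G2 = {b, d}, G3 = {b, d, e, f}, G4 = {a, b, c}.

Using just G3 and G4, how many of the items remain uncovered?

0

Union of G3, G4 = {a, b, c, d, e, f} — that's every item, so 0 are uncovered.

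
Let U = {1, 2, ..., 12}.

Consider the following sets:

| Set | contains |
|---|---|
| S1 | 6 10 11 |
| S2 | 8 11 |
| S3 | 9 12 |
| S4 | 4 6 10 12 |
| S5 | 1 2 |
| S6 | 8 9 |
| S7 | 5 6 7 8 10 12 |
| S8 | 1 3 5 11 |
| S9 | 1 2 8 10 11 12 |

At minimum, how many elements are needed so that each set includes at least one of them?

4

Take H = {1, 9, 10, 11}. Each listed set contains at least one of these, so H is a hitting set of size 4.
No choice of 3 elements meets every set, so 4 is the minimum.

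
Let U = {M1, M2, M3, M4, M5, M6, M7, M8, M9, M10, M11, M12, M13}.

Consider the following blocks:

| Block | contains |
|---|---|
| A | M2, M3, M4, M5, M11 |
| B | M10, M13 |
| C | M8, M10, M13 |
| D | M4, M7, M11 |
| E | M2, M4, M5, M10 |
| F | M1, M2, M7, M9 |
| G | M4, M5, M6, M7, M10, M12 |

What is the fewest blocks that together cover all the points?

A, C, F, and G cover everything between them: the union {M1, M2, M3, M4, M5, M6, M7, M8, M9, M10, M11, M12, M13} is all of U.
Only G contains M6, so G is forced; the remaining 7 points need at least 3 more blocks (each remaining block adds at most 3) — so at least 4 blocks are needed, and 4 is optimal.

4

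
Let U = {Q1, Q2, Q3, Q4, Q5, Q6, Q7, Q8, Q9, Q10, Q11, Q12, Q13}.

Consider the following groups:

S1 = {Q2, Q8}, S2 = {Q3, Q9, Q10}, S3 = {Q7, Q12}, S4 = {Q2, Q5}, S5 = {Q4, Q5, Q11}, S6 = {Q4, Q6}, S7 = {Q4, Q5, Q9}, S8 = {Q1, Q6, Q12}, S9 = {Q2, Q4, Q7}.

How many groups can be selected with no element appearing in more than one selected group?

4

S1, S2, S5, S8 are pairwise disjoint (S1={Q2,Q8}; S2={Q3,Q9,Q10}; S5={Q4,Q5,Q11}; S8={Q1,Q6,Q12}).
Every remaining group overlaps one of these, and no 5 of the listed groups are pairwise disjoint, so 4 is the maximum.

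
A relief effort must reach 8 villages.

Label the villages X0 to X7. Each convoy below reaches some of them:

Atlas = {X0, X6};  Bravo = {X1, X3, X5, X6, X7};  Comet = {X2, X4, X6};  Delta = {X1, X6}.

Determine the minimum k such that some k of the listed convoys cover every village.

3

Atlas and Bravo and Comet together: Atlas ∪ Bravo ∪ Comet = {X0, X1, X2, X3, X4, X5, X6, X7} — every village is covered.
Only Atlas contains X0, so Atlas is forced; the remaining 6 villages need at least 2 more convoys (each remaining convoy adds at most 4) — so at least 3 convoys are needed, and 3 is optimal.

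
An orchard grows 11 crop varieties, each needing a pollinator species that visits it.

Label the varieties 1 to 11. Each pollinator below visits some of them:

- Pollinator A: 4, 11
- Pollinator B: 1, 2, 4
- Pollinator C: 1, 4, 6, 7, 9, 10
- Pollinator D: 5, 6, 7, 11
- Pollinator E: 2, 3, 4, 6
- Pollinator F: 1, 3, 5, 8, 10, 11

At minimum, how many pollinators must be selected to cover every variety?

Take {B, C, F}. Their union is {1, 2, 3, 4, 5, 6, 7, 8, 9, 10, 11}, which is all 11 varieties.
Only F contains 8, so F is forced; the remaining 5 varieties need at least 2 more pollinators (each remaining pollinator adds at most 4) — so at least 3 pollinators are needed, and 3 is optimal.

3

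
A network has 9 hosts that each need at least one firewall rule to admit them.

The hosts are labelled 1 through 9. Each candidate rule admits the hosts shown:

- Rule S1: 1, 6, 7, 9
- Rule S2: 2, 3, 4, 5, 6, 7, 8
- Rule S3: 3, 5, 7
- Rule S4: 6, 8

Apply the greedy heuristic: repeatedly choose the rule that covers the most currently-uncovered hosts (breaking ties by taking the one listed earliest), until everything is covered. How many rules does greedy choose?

Greedy: pick S2 (covers 7 new) → pick S1 (covers 2 new). Total picks: 2.

2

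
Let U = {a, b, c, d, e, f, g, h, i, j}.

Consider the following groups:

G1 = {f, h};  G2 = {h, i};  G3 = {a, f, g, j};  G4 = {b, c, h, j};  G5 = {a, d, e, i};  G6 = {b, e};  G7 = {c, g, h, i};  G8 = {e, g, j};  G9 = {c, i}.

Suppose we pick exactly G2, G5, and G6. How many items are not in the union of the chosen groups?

4

Union of G2, G5, G6 = {a, b, d, e, h, i}.
Not covered: c, f, g, j — 4 items.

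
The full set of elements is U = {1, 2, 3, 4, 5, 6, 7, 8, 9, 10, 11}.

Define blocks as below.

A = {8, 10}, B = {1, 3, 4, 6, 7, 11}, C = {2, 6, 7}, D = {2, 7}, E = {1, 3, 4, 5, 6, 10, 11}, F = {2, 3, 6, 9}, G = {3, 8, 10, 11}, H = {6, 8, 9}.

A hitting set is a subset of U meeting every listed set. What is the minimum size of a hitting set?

The 3 elements {2, 6, 10} hit every block.
No choice of 2 elements meets every block, so 3 is the minimum.

3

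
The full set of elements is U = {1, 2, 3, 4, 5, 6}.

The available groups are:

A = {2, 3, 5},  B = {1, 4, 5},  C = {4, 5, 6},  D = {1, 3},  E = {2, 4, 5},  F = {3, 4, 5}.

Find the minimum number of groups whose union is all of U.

3

Take {A, C, D}. Their union is {1, 2, 3, 4, 5, 6}, which is all 6 elements.
Only C contains 6, so C is forced; the remaining 3 elements need at least 2 more groups (each remaining group adds at most 2) — so at least 3 groups are needed, and 3 is optimal.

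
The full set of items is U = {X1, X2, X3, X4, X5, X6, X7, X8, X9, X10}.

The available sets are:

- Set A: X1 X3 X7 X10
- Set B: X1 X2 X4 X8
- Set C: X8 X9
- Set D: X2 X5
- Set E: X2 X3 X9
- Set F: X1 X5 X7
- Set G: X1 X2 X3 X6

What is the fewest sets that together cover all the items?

5

A and B and C and D and G together: A ∪ B ∪ C ∪ D ∪ G = {X1, X2, X3, X4, X5, X6, X7, X8, X9, X10} — every item is covered.
No 4 of the 7 sets cover everything (all 35 combinations miss at least one item), so 5 is optimal.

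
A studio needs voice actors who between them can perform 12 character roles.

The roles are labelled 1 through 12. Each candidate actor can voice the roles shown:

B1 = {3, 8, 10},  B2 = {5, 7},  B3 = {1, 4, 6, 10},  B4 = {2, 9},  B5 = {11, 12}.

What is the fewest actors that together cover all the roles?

B1 and B2 and B3 and B4 and B5 together: B1 ∪ B2 ∪ B3 ∪ B4 ∪ B5 = {1, 2, 3, 4, 5, 6, 7, 8, 9, 10, 11, 12} — every role is covered.
Only B3 contains 1, so B3 is forced; the remaining 8 roles need at least 4 more actors (each remaining actor adds at most 2) — so at least 5 actors are needed, and 5 is optimal.

5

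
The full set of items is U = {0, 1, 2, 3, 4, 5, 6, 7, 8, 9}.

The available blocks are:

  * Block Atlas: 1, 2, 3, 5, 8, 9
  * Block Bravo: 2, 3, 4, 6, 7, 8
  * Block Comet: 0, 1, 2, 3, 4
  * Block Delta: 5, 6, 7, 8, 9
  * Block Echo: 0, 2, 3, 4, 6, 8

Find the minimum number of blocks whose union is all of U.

Comet and Delta cover everything between them: the union {0, 1, 2, 3, 4, 5, 6, 7, 8, 9} is all of U.
No single block has all 10 items (the largest, Atlas, has 6), so 2 is optimal.

2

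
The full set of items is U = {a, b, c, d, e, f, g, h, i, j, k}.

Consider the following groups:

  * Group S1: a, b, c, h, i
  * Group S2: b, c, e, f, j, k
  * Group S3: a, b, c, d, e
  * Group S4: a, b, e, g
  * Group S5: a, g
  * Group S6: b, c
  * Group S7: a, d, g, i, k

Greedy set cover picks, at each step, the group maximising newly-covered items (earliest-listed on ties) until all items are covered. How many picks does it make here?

Greedy: pick S2 (covers 6 new) → pick S7 (covers 4 new) → pick S1 (covers 1 new). Total picks: 3.

3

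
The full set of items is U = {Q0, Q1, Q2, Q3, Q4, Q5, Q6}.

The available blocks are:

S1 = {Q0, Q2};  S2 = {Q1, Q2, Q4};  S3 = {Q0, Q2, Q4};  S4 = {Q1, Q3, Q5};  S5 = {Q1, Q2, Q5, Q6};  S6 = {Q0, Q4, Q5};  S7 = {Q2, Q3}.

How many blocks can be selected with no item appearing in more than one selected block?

S3, S4 are pairwise disjoint (S3={Q0,Q2,Q4}; S4={Q1,Q3,Q5}).
Every remaining block overlaps one of these, and no 3 of the listed blocks are pairwise disjoint, so 2 is the maximum.

2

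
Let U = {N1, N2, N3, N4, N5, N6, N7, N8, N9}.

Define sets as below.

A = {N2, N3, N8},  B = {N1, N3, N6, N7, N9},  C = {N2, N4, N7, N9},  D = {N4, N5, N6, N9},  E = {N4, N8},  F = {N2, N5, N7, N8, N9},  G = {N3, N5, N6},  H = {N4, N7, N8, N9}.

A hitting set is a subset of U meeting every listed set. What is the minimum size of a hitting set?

3

T = {N2, N6, N8} meets every set (each contains at least one member of T), and |T| = 3.
No choice of 2 elements meets every set, so 3 is the minimum.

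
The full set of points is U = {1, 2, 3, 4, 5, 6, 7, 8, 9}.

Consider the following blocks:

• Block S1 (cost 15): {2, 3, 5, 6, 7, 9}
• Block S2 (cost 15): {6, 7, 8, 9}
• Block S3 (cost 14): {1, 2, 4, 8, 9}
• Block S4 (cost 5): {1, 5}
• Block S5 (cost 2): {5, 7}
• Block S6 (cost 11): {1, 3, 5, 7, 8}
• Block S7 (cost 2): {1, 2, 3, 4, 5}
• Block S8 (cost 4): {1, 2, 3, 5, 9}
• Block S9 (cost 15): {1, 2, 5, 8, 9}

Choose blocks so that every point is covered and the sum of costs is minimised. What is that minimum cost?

S2, S7 together cover every point (S2 ∪ S7 = {1, 2, 3, 4, 5, 6, 7, 8, 9}); total cost 15 + 2 = 17.
The greedy pick S7, S5, S8, S2 costs 23; no covering selection beats 17.

17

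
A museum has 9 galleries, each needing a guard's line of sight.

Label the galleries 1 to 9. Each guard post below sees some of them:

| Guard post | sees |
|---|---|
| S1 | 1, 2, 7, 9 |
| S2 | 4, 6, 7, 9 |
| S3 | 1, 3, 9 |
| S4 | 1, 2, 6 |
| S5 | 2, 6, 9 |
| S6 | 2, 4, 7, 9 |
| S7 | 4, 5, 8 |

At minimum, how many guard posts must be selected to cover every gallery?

4

S1 and S2 and S3 and S7 together: S1 ∪ S2 ∪ S3 ∪ S7 = {1, 2, 3, 4, 5, 6, 7, 8, 9} — every gallery is covered.
No 3 of the 7 guard posts cover everything (all 35 combinations miss at least one gallery), so 4 is optimal.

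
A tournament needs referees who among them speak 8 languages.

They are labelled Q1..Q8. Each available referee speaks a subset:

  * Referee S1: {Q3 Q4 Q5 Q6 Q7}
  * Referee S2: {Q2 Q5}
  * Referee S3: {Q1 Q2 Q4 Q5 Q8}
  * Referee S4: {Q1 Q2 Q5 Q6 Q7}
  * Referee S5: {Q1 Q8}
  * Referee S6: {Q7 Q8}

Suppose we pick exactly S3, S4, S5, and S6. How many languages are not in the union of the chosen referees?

1

Union of S3, S4, S5, S6 = {Q1, Q2, Q4, Q5, Q6, Q7, Q8}.
Not covered: Q3 — 1 language.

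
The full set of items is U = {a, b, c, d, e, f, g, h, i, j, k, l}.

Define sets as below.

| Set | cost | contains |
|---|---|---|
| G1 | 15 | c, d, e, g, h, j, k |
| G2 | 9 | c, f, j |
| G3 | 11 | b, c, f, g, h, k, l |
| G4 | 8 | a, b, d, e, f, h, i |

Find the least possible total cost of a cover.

G2, G3, G4 together cover every item (G2 ∪ G3 ∪ G4 = {a, b, c, d, e, f, g, h, i, j, k, l}); total cost 9 + 11 + 8 = 28.
No covering selection has total cost below 28.

28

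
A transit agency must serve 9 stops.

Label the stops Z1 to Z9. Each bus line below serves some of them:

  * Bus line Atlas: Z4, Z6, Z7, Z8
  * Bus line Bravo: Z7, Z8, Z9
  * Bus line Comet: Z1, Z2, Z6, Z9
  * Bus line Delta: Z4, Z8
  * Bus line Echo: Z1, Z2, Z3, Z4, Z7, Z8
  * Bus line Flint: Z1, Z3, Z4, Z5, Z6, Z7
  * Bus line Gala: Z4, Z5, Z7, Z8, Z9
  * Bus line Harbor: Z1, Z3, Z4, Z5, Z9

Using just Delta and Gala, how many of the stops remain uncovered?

Union of Delta, Gala = {Z4, Z5, Z7, Z8, Z9}.
Not covered: Z1, Z2, Z3, Z6 — 4 stops.

4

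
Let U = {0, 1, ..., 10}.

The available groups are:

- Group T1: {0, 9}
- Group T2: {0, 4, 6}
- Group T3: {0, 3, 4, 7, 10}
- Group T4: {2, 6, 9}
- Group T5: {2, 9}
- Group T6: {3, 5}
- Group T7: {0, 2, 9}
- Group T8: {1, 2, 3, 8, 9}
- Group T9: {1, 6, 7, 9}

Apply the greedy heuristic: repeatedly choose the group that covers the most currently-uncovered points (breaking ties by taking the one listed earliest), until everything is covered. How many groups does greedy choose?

Greedy: pick T3 (covers 5 new) → pick T8 (covers 4 new) → pick T2 (covers 1 new) → pick T6 (covers 1 new). Total picks: 4.

4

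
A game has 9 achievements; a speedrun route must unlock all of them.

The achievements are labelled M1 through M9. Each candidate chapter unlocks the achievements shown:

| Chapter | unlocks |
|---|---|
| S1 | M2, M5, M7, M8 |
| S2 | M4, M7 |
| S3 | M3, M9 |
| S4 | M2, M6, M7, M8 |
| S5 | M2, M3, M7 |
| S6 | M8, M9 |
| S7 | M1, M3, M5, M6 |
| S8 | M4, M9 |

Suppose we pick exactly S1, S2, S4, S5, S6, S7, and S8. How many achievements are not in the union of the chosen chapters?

0

Union of S1, S2, S4, S5, S6, S7, S8 = {M1, M2, M3, M4, M5, M6, M7, M8, M9} — that's every achievement, so 0 are uncovered.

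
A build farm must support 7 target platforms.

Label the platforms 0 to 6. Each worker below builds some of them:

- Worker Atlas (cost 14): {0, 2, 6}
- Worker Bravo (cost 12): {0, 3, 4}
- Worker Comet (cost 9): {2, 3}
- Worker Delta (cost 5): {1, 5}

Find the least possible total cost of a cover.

31

Atlas, Bravo, Delta together cover every platform (Atlas ∪ Bravo ∪ Delta = {0, 1, 2, 3, 4, 5, 6}); total cost 14 + 12 + 5 = 31.
No covering selection has total cost below 31.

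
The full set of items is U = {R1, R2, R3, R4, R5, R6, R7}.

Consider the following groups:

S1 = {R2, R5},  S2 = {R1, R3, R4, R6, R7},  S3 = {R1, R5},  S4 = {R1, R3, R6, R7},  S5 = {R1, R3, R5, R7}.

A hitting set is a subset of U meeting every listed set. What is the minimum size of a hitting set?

H = {R5, R7} meets every group (each contains at least one member of H), and |H| = 2.
The groups S1, S2 are pairwise disjoint, so any hitting set needs a separate item for each — at least 2. Hence 2 is optimal.

2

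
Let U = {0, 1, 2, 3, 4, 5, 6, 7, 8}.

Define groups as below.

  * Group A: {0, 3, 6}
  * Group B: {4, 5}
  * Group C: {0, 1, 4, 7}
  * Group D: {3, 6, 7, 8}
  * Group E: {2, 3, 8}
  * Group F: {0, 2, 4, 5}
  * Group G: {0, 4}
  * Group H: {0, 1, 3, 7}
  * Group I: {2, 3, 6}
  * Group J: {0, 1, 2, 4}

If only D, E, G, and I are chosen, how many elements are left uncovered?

Union of D, E, G, I = {0, 2, 3, 4, 6, 7, 8}.
Not covered: 1, 5 — 2 elements.

2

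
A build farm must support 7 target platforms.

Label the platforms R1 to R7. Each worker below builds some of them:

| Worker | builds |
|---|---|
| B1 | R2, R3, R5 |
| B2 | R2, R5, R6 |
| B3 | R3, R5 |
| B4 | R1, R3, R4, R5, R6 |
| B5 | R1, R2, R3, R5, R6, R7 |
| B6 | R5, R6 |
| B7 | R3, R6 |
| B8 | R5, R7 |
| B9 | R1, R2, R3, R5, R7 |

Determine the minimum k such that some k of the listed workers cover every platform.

B4 and B9 together: B4 ∪ B9 = {R1, R2, R3, R4, R5, R6, R7} — every platform is covered.
No single worker has all 7 platforms (the largest, B5, has 6), so 2 is optimal.

2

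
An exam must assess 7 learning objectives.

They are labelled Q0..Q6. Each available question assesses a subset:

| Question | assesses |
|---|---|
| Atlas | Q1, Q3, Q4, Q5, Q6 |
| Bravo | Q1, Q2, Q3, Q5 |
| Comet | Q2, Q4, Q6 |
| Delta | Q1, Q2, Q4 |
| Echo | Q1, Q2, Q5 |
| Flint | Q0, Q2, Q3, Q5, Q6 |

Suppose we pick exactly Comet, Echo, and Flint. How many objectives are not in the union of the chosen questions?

Union of Comet, Echo, Flint = {Q0, Q1, Q2, Q3, Q4, Q5, Q6} — that's every objective, so 0 are uncovered.

0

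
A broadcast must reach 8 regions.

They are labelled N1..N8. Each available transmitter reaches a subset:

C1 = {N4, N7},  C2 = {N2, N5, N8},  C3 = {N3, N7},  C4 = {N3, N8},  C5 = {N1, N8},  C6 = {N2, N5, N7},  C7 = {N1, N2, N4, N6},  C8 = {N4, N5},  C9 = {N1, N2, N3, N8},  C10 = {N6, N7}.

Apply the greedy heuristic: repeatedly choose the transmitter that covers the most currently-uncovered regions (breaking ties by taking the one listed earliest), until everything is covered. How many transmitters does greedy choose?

3

Greedy: pick C7 (covers 4 new) → pick C2 (covers 2 new) → pick C3 (covers 2 new). Total picks: 3.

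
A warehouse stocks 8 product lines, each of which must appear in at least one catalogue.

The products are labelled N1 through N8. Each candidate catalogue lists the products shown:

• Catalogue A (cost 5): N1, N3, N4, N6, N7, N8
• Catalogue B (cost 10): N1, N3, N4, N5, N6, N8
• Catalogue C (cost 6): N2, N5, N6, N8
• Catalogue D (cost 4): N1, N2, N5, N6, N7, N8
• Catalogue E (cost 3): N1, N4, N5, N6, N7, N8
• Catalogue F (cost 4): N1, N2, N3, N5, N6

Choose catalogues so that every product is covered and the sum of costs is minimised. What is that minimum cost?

E, F together cover every product (E ∪ F = {N1, N2, N3, N4, N5, N6, N7, N8}); total cost 3 + 4 = 7.
No covering selection has total cost below 7.

7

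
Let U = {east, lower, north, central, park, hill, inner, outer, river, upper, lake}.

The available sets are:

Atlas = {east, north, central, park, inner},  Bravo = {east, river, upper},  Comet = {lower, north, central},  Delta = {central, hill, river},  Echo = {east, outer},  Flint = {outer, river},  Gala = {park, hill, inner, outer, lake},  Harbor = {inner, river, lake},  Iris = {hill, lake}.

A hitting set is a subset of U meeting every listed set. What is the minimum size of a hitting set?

4

The 4 items {central, hill, outer, river} hit every set.
No choice of 3 items meets every set, so 4 is the minimum.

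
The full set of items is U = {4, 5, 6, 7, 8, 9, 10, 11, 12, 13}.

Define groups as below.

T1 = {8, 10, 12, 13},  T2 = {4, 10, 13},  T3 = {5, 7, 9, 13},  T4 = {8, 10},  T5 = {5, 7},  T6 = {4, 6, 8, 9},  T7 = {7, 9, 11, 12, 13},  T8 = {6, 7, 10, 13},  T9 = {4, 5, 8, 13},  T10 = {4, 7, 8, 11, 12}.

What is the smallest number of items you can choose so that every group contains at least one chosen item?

3

H = {7, 8, 10} meets every group (each contains at least one member of H), and |H| = 3.
No choice of 2 items meets every group, so 3 is the minimum.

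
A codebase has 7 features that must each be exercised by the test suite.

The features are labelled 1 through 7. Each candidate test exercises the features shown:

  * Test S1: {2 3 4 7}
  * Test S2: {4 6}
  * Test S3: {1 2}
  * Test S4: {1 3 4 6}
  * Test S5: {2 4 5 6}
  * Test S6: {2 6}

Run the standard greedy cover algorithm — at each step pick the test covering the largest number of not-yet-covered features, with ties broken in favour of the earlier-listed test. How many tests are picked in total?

3

Greedy: pick S1 (covers 4 new) → pick S4 (covers 2 new) → pick S5 (covers 1 new). Total picks: 3.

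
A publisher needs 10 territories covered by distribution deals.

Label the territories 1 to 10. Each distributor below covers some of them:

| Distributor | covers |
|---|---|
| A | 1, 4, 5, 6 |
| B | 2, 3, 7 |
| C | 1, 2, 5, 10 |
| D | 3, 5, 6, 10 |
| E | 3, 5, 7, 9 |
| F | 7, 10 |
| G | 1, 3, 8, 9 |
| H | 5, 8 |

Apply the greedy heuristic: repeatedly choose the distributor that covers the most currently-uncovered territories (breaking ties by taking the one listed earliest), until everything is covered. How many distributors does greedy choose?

Greedy: pick A (covers 4 new) → pick B (covers 3 new) → pick G (covers 2 new) → pick C (covers 1 new). Total picks: 4.

4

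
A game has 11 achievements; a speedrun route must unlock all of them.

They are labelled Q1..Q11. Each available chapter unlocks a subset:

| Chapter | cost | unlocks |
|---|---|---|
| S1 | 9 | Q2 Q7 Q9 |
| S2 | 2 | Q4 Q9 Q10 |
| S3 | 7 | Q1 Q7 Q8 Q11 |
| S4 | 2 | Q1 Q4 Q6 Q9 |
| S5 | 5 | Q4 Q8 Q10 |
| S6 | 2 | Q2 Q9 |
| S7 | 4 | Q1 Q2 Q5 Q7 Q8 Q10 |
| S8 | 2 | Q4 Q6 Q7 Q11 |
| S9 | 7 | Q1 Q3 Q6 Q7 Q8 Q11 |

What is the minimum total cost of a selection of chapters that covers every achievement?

S2, S7, S9 together cover every achievement (S2 ∪ S7 ∪ S9 = {Q1, Q2, Q3, Q4, Q5, Q6, Q7, Q8, Q9, Q10, Q11}); total cost 2 + 4 + 7 = 13.
The greedy pick S4, S7, S8, S9 costs 15; no covering selection beats 13.

13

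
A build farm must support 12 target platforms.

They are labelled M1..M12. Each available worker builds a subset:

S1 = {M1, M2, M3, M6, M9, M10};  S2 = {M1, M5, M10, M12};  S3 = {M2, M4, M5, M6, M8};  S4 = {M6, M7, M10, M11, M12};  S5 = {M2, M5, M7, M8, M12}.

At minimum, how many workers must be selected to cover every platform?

3

S1 and S3 and S4 together: S1 ∪ S3 ∪ S4 = {M1, M2, M3, M4, M5, M6, M7, M8, M9, M10, M11, M12} — every platform is covered.
Only S1 contains M3, so S1 is forced; the remaining 6 platforms need at least 2 more workers (each remaining worker adds at most 4) — so at least 3 workers are needed, and 3 is optimal.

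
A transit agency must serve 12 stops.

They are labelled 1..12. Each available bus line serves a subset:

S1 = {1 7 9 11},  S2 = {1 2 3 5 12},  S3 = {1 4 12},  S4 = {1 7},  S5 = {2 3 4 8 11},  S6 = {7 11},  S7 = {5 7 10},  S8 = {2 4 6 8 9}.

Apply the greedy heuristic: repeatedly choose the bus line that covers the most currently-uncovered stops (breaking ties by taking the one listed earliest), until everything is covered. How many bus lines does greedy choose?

Greedy: pick S2 (covers 5 new) → pick S8 (covers 4 new) → pick S1 (covers 2 new) → pick S7 (covers 1 new). Total picks: 4.

4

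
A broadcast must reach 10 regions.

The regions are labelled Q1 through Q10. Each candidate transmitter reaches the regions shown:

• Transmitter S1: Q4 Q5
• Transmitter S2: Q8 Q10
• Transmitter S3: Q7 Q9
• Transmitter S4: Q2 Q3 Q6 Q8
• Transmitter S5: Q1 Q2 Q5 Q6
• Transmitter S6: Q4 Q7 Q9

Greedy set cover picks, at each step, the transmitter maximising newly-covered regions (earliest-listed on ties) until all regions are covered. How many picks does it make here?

Greedy: pick S4 (covers 4 new) → pick S6 (covers 3 new) → pick S5 (covers 2 new) → pick S2 (covers 1 new). Total picks: 4.

4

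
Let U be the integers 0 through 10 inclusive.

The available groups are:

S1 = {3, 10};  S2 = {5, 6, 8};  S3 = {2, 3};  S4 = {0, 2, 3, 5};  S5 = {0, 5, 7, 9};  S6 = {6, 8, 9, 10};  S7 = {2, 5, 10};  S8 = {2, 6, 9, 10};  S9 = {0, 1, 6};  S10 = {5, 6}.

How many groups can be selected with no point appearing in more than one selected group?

2

S3, S10 are pairwise disjoint (S3={2,3}; S10={5,6}).
Every remaining group overlaps one of these, and no 3 of the listed groups are pairwise disjoint, so 2 is the maximum.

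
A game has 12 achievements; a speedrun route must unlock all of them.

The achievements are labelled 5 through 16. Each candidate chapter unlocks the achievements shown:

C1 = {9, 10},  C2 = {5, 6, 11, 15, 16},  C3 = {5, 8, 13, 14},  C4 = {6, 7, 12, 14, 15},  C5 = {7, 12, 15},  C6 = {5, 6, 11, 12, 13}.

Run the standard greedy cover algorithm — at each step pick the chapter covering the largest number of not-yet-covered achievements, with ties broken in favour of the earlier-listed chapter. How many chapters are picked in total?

Greedy: pick C2 (covers 5 new) → pick C3 (covers 3 new) → pick C1 (covers 2 new) → pick C4 (covers 2 new). Total picks: 4.

4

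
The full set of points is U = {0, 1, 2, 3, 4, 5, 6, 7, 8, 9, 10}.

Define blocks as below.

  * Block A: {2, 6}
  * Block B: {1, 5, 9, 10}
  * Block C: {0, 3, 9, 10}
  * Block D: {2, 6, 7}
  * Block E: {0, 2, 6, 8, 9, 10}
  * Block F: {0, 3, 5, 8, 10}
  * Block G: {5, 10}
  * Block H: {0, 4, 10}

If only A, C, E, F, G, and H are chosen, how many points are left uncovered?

2

Union of A, C, E, F, G, H = {0, 2, 3, 4, 5, 6, 8, 9, 10}.
Not covered: 1, 7 — 2 points.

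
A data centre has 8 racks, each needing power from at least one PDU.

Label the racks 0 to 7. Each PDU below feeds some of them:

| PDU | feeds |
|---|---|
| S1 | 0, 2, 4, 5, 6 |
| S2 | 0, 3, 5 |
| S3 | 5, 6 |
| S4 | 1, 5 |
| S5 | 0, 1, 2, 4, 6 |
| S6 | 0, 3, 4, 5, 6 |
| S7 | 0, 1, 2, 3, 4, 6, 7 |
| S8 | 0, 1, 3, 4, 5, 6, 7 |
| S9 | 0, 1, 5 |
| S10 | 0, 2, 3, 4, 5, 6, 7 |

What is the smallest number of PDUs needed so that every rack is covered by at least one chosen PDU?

2

S4 and S10 together: S4 ∪ S10 = {0, 1, 2, 3, 4, 5, 6, 7} — every rack is covered.
No single PDU has all 8 racks (the largest, S7, has 7), so 2 is optimal.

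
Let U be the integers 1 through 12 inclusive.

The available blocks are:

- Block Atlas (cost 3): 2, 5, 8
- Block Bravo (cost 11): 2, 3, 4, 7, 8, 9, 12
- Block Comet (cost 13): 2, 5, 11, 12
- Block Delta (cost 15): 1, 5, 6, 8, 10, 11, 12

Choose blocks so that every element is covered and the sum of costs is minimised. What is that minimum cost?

26

Bravo, Delta together cover every element (Bravo ∪ Delta = {1, 2, 3, 4, 5, 6, 7, 8, 9, 10, 11, 12}); total cost 11 + 15 = 26.
The greedy pick Atlas, Bravo, Delta costs 29; no covering selection beats 26.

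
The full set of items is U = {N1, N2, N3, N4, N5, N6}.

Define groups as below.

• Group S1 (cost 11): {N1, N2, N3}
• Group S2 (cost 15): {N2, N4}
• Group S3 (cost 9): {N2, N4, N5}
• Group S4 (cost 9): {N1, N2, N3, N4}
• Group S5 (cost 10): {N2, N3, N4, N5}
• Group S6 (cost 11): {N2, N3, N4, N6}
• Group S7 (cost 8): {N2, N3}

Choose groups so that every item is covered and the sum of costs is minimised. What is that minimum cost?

S3, S4, S6 together cover every item (S3 ∪ S4 ∪ S6 = {N1, N2, N3, N4, N5, N6}); total cost 9 + 9 + 11 = 29.
No covering selection has total cost below 29.

29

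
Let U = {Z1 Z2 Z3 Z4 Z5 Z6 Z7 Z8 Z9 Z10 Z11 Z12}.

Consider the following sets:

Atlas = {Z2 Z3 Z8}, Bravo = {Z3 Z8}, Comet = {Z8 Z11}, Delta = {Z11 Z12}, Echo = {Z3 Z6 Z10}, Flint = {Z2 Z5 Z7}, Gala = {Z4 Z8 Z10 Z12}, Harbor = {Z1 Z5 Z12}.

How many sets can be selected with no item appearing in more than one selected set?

Delta, Echo, Flint are pairwise disjoint (Delta={Z11,Z12}; Echo={Z3,Z6,Z10}; Flint={Z2,Z5,Z7}).
Every remaining set overlaps one of these, and no 4 of the listed sets are pairwise disjoint, so 3 is the maximum.

3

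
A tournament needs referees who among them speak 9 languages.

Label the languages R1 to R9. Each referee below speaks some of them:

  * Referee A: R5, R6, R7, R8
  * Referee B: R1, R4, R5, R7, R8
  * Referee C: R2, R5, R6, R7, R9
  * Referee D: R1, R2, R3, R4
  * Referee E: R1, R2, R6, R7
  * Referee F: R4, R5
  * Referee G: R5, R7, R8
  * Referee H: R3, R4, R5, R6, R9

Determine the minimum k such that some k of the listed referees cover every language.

3

Take {B, C, D}. Their union is {R1, R2, R3, R4, R5, R6, R7, R8, R9}, which is all 9 languages.
No 2 of the 8 referees cover everything (all 28 combinations miss at least one language), so 3 is optimal.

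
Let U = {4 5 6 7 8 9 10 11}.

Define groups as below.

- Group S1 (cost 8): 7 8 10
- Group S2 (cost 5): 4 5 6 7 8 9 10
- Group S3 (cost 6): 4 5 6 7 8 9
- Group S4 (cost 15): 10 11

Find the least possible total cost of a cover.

S2, S4 together cover every point (S2 ∪ S4 = {4, 5, 6, 7, 8, 9, 10, 11}); total cost 5 + 15 = 20.
No covering selection has total cost below 20.

20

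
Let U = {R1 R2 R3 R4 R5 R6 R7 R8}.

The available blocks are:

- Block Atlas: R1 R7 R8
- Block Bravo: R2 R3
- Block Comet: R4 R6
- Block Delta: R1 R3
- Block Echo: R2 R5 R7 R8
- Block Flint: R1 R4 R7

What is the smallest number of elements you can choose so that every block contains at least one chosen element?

3

Take H = {R3, R6, R7}. Each listed block contains at least one of these, so H is a hitting set of size 3.
The blocks Atlas, Bravo, Comet are pairwise disjoint, so any hitting set needs a separate element for each — at least 3. Hence 3 is optimal.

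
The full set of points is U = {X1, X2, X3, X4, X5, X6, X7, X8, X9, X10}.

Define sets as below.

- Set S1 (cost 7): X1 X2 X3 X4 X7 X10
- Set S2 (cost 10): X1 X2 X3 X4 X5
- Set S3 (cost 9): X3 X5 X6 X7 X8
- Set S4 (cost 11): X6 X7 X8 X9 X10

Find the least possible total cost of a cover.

S2, S4 together cover every point (S2 ∪ S4 = {X1, X2, X3, X4, X5, X6, X7, X8, X9, X10}); total cost 10 + 11 = 21.
The greedy pick S1, S3, S4 costs 27; no covering selection beats 21.

21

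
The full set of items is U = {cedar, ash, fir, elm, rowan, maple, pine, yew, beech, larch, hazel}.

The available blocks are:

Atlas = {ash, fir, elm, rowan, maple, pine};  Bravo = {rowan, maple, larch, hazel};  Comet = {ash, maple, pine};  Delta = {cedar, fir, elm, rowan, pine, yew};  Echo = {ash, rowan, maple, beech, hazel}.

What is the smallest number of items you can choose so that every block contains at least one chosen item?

2

H = {pine, hazel} meets every block (each contains at least one member of H), and |H| = 2.
No single item lies in every block, so at least 2 are needed and 2 is optimal.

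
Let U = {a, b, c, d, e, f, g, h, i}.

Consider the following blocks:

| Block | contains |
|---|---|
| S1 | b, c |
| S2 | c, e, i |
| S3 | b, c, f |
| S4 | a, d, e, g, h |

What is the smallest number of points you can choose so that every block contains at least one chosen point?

The 2 points {b, e} hit every block.
The blocks S3, S4 are pairwise disjoint, so any hitting set needs a separate point for each — at least 2. Hence 2 is optimal.

2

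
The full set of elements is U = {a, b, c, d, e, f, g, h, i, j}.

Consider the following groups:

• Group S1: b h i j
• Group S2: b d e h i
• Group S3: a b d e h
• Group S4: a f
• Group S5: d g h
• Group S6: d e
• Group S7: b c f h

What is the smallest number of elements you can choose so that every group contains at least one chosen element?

3

T = {d, f, j} meets every group (each contains at least one member of T), and |T| = 3.
The groups S1, S4, S6 are pairwise disjoint, so any hitting set needs a separate element for each — at least 3. Hence 3 is optimal.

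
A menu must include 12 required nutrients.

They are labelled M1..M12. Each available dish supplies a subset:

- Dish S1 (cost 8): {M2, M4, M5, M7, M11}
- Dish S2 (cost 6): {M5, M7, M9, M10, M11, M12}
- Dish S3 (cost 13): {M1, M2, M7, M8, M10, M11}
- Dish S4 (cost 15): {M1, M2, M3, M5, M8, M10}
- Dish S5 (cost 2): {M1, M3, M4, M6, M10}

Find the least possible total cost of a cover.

21

S2, S3, S5 together cover every nutrient (S2 ∪ S3 ∪ S5 = {M1, M2, M3, M4, M5, M6, M7, M8, M9, M10, M11, M12}); total cost 6 + 13 + 2 = 21.
No covering selection has total cost below 21.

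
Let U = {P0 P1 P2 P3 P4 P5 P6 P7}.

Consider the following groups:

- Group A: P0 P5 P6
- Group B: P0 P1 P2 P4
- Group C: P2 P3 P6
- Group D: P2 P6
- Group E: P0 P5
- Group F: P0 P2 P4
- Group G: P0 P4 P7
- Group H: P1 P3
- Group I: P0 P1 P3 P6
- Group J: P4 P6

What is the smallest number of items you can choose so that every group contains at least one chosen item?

T = {P0, P1, P6} meets every group (each contains at least one member of T), and |T| = 3.
The groups E, H, J are pairwise disjoint, so any hitting set needs a separate item for each — at least 3. Hence 3 is optimal.

3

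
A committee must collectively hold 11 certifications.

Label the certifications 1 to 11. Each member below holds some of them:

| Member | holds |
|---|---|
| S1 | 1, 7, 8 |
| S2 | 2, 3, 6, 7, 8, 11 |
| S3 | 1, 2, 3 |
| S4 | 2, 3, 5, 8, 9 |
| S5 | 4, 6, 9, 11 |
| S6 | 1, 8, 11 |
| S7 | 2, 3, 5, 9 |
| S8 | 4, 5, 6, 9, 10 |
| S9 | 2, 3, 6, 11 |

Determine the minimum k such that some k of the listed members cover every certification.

Take {S1, S8, S9}. Their union is {1, 2, 3, 4, 5, 6, 7, 8, 9, 10, 11}, which is all 11 certifications.
Only S8 contains 10, so S8 is forced; the remaining 6 certifications need at least 2 more members (each remaining member adds at most 5) — so at least 3 members are needed, and 3 is optimal.

3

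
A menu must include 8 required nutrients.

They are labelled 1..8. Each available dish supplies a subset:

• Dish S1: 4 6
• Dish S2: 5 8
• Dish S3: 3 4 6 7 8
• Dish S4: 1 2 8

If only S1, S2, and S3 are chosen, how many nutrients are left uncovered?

2

Union of S1, S2, S3 = {3, 4, 5, 6, 7, 8}.
Not covered: 1, 2 — 2 nutrients.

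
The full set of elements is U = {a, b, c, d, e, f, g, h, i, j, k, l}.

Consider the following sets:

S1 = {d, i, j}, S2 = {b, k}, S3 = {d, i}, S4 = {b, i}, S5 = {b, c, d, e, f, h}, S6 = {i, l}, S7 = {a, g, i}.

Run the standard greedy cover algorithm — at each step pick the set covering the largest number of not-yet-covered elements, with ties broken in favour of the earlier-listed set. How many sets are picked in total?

5

Greedy: pick S5 (covers 6 new) → pick S7 (covers 3 new) → pick S1 (covers 1 new) → pick S2 (covers 1 new) → pick S6 (covers 1 new). Total picks: 5.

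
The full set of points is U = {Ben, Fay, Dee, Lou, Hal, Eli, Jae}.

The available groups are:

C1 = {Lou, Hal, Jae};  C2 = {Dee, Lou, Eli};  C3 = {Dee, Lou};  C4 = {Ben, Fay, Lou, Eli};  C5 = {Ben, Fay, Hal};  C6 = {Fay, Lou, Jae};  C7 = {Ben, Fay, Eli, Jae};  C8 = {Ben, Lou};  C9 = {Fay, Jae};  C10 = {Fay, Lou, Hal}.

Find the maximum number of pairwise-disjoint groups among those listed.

2

C2, C9 are pairwise disjoint (C2={Dee,Lou,Eli}; C9={Fay,Jae}).
Every remaining group overlaps one of these, and no 3 of the listed groups are pairwise disjoint, so 2 is the maximum.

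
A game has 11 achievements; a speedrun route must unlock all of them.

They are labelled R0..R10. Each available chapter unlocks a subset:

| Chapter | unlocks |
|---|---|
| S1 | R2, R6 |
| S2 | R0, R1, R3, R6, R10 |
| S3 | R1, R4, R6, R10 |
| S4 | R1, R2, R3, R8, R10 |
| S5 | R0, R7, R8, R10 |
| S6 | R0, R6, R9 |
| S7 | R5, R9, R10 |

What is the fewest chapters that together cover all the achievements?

4

S3 and S4 and S5 and S7 together: S3 ∪ S4 ∪ S5 ∪ S7 = {R0, R1, R2, R3, R4, R5, R6, R7, R8, R9, R10} — every achievement is covered.
Only S3 contains R4, so S3 is forced; the remaining 7 achievements need at least 3 more chapters (each remaining chapter adds at most 3) — so at least 4 chapters are needed, and 4 is optimal.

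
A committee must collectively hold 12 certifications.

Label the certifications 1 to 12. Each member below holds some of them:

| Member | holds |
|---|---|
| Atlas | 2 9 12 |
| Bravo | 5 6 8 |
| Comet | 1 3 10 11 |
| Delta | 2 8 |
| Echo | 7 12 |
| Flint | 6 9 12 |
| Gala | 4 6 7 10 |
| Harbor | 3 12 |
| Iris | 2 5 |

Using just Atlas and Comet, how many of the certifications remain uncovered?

5

Union of Atlas, Comet = {1, 2, 3, 9, 10, 11, 12}.
Not covered: 4, 5, 6, 7, 8 — 5 certifications.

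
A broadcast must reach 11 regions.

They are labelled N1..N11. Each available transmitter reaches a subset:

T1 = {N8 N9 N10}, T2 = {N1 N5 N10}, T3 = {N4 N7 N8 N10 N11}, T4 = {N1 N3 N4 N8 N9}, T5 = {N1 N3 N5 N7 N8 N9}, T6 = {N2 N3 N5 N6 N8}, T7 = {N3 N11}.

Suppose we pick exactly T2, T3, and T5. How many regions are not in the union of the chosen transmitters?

Union of T2, T3, T5 = {N1, N3, N4, N5, N7, N8, N9, N10, N11}.
Not covered: N2, N6 — 2 regions.

2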